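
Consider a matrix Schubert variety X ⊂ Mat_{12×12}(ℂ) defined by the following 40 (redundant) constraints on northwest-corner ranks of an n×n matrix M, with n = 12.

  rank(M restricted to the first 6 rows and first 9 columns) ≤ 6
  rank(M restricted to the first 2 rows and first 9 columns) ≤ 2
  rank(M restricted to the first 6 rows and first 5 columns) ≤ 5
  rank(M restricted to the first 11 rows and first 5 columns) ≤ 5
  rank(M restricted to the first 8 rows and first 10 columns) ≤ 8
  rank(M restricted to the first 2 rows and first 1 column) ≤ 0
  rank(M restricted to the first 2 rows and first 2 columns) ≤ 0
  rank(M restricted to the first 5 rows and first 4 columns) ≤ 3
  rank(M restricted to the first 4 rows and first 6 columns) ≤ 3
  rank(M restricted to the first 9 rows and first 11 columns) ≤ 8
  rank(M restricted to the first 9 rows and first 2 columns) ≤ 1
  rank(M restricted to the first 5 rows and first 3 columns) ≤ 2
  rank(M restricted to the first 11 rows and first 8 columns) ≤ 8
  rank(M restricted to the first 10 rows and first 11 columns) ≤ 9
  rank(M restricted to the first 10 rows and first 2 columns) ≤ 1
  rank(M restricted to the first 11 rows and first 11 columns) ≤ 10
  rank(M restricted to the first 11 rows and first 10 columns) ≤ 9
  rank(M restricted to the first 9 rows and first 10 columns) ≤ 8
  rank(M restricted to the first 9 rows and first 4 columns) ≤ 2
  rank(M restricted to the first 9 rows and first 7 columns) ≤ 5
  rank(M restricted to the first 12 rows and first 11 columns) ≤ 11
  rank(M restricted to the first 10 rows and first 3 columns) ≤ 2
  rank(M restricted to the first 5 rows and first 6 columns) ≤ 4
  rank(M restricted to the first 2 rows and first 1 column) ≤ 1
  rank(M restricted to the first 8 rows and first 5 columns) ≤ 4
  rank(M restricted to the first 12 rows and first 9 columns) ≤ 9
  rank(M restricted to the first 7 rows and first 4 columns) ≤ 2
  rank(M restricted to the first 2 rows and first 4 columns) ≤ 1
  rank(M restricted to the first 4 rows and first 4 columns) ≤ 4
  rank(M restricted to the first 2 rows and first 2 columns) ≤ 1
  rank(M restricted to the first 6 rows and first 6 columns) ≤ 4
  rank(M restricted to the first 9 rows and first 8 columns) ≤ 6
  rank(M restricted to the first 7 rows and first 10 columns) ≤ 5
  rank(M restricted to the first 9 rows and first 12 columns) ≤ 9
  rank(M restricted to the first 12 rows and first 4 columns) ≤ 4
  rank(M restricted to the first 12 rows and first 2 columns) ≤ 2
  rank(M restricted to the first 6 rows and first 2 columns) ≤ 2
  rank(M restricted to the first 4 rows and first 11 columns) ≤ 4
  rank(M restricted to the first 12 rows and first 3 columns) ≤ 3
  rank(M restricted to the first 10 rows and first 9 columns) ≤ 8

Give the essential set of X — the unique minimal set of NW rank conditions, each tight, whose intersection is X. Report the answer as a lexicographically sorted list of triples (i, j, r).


Reconstructing r_w from the 40 given conditions:

  0 | 0 | 1 | 1 | 1 | 1 | 1 | 1 | 1 | 1 | 1 | 1
  0 | 0 | 1 | 1 | 2 | 2 | 2 | 2 | 2 | 2 | 2 | 2
  1 | 1 | 2 | 2 | 3 | 3 | 3 | 3 | 3 | 3 | 3 | 3
  1 | 1 | 2 | 2 | 3 | 3 | 4 | 4 | 4 | 4 | 4 | 4
  1 | 1 | 2 | 2 | 3 | 4 | 5 | 5 | 5 | 5 | 5 | 5
  1 | 1 | 2 | 2 | 3 | 4 | 5 | 5 | 5 | 5 | 6 | 6
  1 | 1 | 2 | 2 | 3 | 4 | 5 | 5 | 5 | 5 | 6 | 7
  1 | 1 | 2 | 2 | 3 | 4 | 5 | 6 | 6 | 6 | 7 | 8
  1 | 1 | 2 | 2 | 3 | 4 | 5 | 6 | 7 | 7 | 8 | 9
  1 | 1 | 2 | 3 | 4 | 5 | 6 | 7 | 8 | 8 | 9 | 10
  1 | 2 | 3 | 4 | 5 | 6 | 7 | 8 | 9 | 9 | 10 | 11
  1 | 2 | 3 | 4 | 5 | 6 | 7 | 8 | 9 | 10 | 11 | 12

giving w = (3, 5, 1, 7, 6, 11, 12, 8, 9, 4, 2, 10) via Δ²R.

Fulton essential set (6 of the 25 Rothe cells):

[(2, 2, 0), (2, 4, 1), (4, 6, 3), (7, 10, 5), (9, 4, 2), (10, 2, 1)]


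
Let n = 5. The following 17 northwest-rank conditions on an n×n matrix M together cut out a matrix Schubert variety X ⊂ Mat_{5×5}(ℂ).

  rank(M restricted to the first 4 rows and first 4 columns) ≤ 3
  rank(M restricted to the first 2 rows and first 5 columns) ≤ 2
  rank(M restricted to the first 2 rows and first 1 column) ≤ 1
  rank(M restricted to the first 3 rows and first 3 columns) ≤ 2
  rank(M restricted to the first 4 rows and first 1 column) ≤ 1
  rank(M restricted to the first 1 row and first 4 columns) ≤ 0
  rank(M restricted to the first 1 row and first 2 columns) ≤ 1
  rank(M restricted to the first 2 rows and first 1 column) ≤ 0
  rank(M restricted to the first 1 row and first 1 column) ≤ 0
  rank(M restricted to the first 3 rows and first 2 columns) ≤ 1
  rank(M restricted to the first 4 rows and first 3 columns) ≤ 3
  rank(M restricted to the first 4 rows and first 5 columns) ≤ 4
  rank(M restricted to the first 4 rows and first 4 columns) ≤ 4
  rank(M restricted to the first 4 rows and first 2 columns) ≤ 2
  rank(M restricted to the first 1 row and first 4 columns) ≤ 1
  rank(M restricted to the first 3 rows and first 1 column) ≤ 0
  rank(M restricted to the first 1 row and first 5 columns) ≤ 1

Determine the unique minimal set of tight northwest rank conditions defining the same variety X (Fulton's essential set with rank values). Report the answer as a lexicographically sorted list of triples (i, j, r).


Reconstructing r_w from the 17 given conditions:

  R[1]: 0 0 0 0 1
  R[2]: 0 1 1 1 2
  R[3]: 0 1 2 2 3
  R[4]: 1 2 3 3 4
  R[5]: 1 2 3 4 5

the unique w with this rank table is (5, 2, 3, 1, 4).

2 SE-corners of the 6-cell Rothe diagram give Ess(w):

[(1, 4, 0), (3, 1, 0)]


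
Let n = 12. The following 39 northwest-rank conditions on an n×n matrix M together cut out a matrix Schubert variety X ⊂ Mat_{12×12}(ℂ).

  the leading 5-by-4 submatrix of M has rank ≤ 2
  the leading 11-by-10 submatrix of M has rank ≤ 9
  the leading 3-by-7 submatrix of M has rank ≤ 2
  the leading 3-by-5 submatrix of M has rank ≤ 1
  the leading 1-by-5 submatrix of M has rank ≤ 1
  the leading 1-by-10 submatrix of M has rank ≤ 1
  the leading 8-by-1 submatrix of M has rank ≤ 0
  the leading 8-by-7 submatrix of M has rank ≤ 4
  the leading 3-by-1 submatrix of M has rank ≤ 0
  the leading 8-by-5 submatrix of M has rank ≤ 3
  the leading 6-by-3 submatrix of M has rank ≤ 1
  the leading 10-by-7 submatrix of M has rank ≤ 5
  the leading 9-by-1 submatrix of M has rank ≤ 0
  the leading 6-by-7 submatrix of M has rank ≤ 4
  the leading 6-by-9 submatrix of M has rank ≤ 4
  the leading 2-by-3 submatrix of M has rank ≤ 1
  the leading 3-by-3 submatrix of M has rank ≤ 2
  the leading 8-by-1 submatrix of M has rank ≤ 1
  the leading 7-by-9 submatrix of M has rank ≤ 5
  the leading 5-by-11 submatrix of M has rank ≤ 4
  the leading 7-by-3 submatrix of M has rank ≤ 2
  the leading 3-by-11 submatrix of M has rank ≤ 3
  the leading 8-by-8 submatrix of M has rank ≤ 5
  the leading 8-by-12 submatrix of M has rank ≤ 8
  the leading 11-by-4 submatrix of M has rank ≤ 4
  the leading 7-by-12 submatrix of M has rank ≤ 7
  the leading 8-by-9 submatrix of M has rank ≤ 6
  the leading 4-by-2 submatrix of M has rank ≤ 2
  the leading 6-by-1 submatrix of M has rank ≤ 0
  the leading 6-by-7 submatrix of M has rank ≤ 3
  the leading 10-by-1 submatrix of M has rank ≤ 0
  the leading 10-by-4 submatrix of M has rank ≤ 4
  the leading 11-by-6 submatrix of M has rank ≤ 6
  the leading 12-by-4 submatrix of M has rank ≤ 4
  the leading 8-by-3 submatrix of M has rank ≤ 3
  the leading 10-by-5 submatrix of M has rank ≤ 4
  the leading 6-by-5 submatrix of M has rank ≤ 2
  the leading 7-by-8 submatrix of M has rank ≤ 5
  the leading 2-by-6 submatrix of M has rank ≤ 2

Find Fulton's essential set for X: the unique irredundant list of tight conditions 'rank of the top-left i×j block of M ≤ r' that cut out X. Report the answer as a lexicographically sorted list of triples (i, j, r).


Rank table r_w(12×12) implied by the 39 constraints:

  i=1: 0  1  1  1  1  1  1  1  1  1  1  1
  i=2: 0  1  1  1  1  2  2  2  2  2  2  2
  i=3: 0  1  1  1  1  2  2  3  3  3  3  3
  i=4: 0  1  1  2  2  3  3  4  4  4  4  4
  i=5: 0  1  1  2  2  3  3  4  4  4  4  5
  i=6: 0  1  1  2  2  3  3  4  4  5  5  6
  i=7: 0  1  2  3  3  4  4  5  5  6  6  7
  i=8: 0  1  2  3  3  4  4  5  6  7  7  8
  i=9: 0  1  2  3  4  5  5  6  7  8  8  9
  i=10: 0  1  2  3  4  5  5  6  7  8  9  10
  i=11: 1  2  3  4  5  6  6  7  8  9  10  11
  i=12: 1  2  3  4  5  6  7  8  9  10  11  12

the unique w with this rank table is (2, 6, 8, 4, 12, 10, 3, 9, 5, 11, 1, 7).

|D(w)|=31, |Ess(w)|=11:

[(3, 5, 1), (3, 7, 2), (5, 11, 4), (6, 3, 1), (6, 5, 2), (6, 7, 3), (6, 9, 4), (8, 5, 3), (8, 7, 4), (10, 1, 0), (10, 7, 5)]


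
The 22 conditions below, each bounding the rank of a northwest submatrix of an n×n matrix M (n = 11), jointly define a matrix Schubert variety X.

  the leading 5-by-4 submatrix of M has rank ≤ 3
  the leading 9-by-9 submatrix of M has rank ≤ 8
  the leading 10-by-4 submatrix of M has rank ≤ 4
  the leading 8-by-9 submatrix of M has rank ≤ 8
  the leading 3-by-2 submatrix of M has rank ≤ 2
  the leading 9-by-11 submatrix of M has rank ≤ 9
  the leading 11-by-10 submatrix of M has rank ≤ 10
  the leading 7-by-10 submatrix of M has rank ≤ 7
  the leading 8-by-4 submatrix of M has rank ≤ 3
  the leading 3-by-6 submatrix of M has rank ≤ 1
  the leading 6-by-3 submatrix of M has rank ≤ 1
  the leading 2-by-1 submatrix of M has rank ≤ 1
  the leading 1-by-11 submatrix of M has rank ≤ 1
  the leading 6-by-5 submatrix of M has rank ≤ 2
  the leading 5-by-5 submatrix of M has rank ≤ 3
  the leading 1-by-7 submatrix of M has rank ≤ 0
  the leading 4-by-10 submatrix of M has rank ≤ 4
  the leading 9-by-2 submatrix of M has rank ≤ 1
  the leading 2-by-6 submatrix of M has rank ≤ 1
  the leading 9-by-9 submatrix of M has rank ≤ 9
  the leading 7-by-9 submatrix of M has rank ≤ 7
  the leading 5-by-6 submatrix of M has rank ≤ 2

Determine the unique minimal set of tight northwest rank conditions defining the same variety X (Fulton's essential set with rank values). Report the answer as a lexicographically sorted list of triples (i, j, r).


Rank table r_w(11×11) implied by the 22 constraints:

  0 0 0 0 0 0 0 1 1 1 1
  1 1 1 1 1 1 1 2 2 2 2
  1 1 1 1 1 1 2 3 3 3 3
  1 1 1 2 2 2 3 4 4 4 4
  1 1 1 2 2 2 3 4 5 5 5
  1 1 1 2 2 3 4 5 6 6 6
  1 1 2 3 3 4 5 6 7 7 7
  1 1 2 3 4 5 6 7 8 8 8
  1 1 2 3 4 5 6 7 8 9 9
  1 2 3 4 5 6 7 8 9 10 10
  1 2 3 4 5 6 7 8 9 10 11

giving w = (8, 1, 7, 4, 9, 6, 3, 5, 10, 2, 11) via Δ²R.

Fulton essential set (6 of the 24 Rothe cells):

[(1, 7, 0), (3, 6, 1), (5, 6, 2), (6, 3, 1), (6, 5, 2), (9, 2, 1)]


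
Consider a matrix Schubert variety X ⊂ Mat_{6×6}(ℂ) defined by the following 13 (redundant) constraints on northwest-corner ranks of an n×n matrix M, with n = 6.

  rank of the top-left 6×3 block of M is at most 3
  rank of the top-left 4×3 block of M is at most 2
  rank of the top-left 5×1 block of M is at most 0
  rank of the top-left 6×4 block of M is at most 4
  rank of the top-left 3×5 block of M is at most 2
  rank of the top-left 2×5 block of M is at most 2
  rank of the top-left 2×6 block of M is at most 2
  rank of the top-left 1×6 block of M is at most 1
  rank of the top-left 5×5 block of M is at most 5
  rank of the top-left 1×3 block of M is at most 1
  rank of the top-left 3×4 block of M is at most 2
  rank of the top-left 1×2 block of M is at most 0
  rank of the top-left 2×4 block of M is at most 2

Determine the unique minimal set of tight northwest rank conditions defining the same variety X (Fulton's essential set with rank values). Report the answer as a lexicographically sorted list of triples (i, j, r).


Rank table r_w(6×6) implied by the 13 constraints:

  0 | 0 | 1 | 1 | 1 | 1
  0 | 1 | 2 | 2 | 2 | 2
  0 | 1 | 2 | 2 | 2 | 3
  0 | 1 | 2 | 3 | 3 | 4
  0 | 1 | 2 | 3 | 4 | 5
  1 | 2 | 3 | 4 | 5 | 6

the unique w with this rank table is (3, 2, 6, 4, 5, 1).

Rothe diagram D(w) (8 cells), 3 SE-corners (essential conditions):

[(1, 2, 0), (3, 5, 2), (5, 1, 0)]


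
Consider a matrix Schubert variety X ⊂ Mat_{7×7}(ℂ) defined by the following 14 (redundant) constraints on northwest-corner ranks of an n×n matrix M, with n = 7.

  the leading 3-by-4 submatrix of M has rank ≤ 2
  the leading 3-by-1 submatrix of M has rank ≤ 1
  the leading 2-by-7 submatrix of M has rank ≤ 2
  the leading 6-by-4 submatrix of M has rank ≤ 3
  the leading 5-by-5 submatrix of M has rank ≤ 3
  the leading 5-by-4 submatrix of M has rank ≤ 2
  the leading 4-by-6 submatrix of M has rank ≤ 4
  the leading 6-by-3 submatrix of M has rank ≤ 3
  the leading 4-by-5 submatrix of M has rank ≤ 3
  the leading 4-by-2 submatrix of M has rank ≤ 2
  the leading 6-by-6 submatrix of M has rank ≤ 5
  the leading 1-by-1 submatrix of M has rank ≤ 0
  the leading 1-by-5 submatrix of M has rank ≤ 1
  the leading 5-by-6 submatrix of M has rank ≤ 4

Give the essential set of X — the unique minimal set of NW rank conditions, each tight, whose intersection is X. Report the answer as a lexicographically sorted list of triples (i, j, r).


The tightest implied rank at each (i,j), from the 14 conditions:

  row 1: 0 | 1 | 1 | 1 | 1 | 1 | 1
  row 2: 1 | 2 | 2 | 2 | 2 | 2 | 2
  row 3: 1 | 2 | 2 | 2 | 3 | 3 | 3
  row 4: 1 | 2 | 2 | 2 | 3 | 4 | 4
  row 5: 1 | 2 | 2 | 2 | 3 | 4 | 5
  row 6: 1 | 2 | 3 | 3 | 4 | 5 | 6
  row 7: 1 | 2 | 3 | 4 | 5 | 6 | 7

the unique w with this rank table is (2, 1, 5, 6, 7, 3, 4).

Fulton essential set (2 of the 7 Rothe cells):

[(1, 1, 0), (5, 4, 2)]


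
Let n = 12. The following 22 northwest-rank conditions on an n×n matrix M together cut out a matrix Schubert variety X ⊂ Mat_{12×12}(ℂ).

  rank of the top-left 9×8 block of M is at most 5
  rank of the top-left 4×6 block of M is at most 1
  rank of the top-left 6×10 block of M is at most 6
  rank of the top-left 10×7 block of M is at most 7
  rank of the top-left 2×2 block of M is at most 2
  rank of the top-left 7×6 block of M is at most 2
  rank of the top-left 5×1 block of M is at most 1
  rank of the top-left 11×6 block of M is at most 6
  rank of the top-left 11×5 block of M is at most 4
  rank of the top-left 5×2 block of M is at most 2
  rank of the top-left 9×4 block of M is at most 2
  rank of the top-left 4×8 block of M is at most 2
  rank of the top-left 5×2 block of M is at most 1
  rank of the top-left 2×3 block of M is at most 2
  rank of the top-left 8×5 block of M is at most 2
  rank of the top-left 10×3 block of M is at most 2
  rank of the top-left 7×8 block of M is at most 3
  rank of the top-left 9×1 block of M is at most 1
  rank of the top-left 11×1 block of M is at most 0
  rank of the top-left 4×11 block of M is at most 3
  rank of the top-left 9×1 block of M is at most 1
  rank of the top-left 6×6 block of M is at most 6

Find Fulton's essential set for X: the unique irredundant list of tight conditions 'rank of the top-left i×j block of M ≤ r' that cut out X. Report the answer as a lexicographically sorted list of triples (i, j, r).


Reconstructing r_w from the 22 given conditions:

  0 | 1 | 1 | 1 | 1 | 1 | 1 | 1 | 1 | 1 | 1 | 1
  0 | 1 | 1 | 1 | 1 | 1 | 2 | 2 | 2 | 2 | 2 | 2
  0 | 1 | 1 | 1 | 1 | 1 | 2 | 2 | 3 | 3 | 3 | 3
  0 | 1 | 1 | 1 | 1 | 1 | 2 | 2 | 3 | 3 | 3 | 4
  0 | 1 | 2 | 2 | 2 | 2 | 3 | 3 | 4 | 4 | 4 | 5
  0 | 1 | 2 | 2 | 2 | 2 | 3 | 3 | 4 | 5 | 5 | 6
  0 | 1 | 2 | 2 | 2 | 2 | 3 | 3 | 4 | 5 | 6 | 7
  0 | 1 | 2 | 2 | 2 | 3 | 4 | 4 | 5 | 6 | 7 | 8
  0 | 1 | 2 | 2 | 3 | 4 | 5 | 5 | 6 | 7 | 8 | 9
  0 | 1 | 2 | 3 | 4 | 5 | 6 | 6 | 7 | 8 | 9 | 10
  0 | 1 | 2 | 3 | 4 | 5 | 6 | 7 | 8 | 9 | 10 | 11
  1 | 2 | 3 | 4 | 5 | 6 | 7 | 8 | 9 | 10 | 11 | 12

giving w = (2, 7, 9, 12, 3, 10, 11, 6, 5, 4, 8, 1) via Δ²R.

|D(w)|=38, |Ess(w)|=8:

[(4, 6, 1), (4, 8, 2), (4, 11, 3), (7, 6, 2), (7, 8, 3), (8, 5, 2), (9, 4, 2), (11, 1, 0)]


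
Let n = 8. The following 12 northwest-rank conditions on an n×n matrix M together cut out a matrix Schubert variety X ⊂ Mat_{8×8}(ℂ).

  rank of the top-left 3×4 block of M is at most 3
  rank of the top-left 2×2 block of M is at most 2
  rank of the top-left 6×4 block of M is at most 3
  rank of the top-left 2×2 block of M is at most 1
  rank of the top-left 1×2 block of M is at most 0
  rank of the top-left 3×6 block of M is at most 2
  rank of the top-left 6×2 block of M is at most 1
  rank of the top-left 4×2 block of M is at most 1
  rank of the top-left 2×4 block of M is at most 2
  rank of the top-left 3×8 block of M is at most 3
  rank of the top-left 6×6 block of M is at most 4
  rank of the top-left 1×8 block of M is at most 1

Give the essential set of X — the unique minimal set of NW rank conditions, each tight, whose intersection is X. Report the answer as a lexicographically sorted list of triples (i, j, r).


Computing R[i][j] = min implied NW-rank bound (n=8, 12 conditions):

  0, 0, 1, 1, 1, 1, 1, 1
  1, 1, 2, 2, 2, 2, 2, 2
  1, 1, 2, 2, 2, 2, 3, 3
  1, 1, 2, 3, 3, 3, 4, 4
  1, 1, 2, 3, 4, 4, 5, 5
  1, 1, 2, 3, 4, 4, 5, 6
  1, 2, 3, 4, 5, 5, 6, 7
  1, 2, 3, 4, 5, 6, 7, 8

hence w(1..8) = (3, 1, 7, 4, 5, 8, 2, 6).

D(w) has 10 cells with 4 SE-corners; essential set:

[(1, 2, 0), (3, 6, 2), (6, 2, 1), (6, 6, 4)]


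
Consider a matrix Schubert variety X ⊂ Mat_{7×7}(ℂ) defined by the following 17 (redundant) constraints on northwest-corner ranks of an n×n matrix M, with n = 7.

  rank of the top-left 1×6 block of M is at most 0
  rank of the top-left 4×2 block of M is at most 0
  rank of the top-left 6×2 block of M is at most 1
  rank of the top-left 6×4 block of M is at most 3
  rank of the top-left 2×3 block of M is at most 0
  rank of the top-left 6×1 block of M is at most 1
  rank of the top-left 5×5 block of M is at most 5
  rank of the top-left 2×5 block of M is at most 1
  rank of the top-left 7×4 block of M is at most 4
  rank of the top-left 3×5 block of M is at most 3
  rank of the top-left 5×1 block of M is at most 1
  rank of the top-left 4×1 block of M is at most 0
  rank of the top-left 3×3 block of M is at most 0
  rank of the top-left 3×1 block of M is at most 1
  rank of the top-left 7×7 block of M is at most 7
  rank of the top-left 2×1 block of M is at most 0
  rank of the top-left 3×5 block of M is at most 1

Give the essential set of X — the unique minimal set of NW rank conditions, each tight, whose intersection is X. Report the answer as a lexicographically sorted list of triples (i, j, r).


Computing R[i][j] = min implied NW-rank bound (n=7, 17 conditions):

  R[1]: 0 | 0 | 0 | 0 | 0 | 0 | 1
  R[2]: 0 | 0 | 0 | 1 | 1 | 1 | 2
  R[3]: 0 | 0 | 0 | 1 | 1 | 2 | 3
  R[4]: 0 | 0 | 1 | 2 | 2 | 3 | 4
  R[5]: 1 | 1 | 2 | 3 | 3 | 4 | 5
  R[6]: 1 | 1 | 2 | 3 | 4 | 5 | 6
  R[7]: 1 | 2 | 3 | 4 | 5 | 6 | 7

second differences of R give the permutation w = (7, 4, 6, 3, 1, 5, 2).

Fulton essential set (5 of the 16 Rothe cells):

[(1, 6, 0), (3, 3, 0), (3, 5, 1), (4, 2, 0), (6, 2, 1)]


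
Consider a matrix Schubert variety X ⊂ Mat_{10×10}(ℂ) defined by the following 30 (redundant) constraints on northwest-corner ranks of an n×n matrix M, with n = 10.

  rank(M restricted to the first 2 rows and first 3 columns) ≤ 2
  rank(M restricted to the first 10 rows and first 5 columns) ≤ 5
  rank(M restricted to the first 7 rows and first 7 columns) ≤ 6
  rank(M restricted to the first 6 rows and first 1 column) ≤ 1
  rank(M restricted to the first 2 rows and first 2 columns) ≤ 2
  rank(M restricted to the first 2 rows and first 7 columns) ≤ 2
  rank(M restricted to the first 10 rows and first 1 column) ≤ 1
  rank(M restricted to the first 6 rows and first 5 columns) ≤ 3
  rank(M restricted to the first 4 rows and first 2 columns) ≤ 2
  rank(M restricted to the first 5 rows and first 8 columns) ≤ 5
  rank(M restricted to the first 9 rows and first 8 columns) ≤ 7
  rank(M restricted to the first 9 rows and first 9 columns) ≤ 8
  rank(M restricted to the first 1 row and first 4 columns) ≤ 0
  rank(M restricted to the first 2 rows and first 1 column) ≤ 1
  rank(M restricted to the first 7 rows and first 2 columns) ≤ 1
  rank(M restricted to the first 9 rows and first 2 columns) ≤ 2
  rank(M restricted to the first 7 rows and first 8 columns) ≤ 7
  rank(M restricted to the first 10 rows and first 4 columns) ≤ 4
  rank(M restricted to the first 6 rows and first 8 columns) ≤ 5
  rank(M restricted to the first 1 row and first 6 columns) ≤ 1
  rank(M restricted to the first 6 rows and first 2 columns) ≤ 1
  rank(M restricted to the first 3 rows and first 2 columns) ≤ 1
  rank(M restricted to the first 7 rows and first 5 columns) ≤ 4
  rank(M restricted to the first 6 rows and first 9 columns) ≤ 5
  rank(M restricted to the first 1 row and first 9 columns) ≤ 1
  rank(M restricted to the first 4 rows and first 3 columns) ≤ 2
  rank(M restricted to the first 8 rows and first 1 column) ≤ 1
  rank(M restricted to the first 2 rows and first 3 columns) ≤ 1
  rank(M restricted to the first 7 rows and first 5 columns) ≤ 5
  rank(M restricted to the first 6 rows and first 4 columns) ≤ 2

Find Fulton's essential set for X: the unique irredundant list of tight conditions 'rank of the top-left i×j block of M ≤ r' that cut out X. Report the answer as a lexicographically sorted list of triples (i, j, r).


Propagating the 30 rank bounds to every northwest block:

  0 | 0 | 0 | 0 | 1 | 1 | 1 | 1 | 1 | 1
  1 | 1 | 1 | 1 | 2 | 2 | 2 | 2 | 2 | 2
  1 | 1 | 2 | 2 | 3 | 3 | 3 | 3 | 3 | 3
  1 | 1 | 2 | 2 | 3 | 4 | 4 | 4 | 4 | 4
  1 | 1 | 2 | 2 | 3 | 4 | 5 | 5 | 5 | 5
  1 | 1 | 2 | 2 | 3 | 4 | 5 | 5 | 5 | 6
  1 | 1 | 2 | 3 | 4 | 5 | 6 | 6 | 6 | 7
  1 | 2 | 3 | 4 | 5 | 6 | 7 | 7 | 7 | 8
  1 | 2 | 3 | 4 | 5 | 6 | 7 | 7 | 8 | 9
  1 | 2 | 3 | 4 | 5 | 6 | 7 | 8 | 9 | 10

the unique w with this rank table is (5, 1, 3, 6, 7, 10, 4, 2, 9, 8).

|D(w)|=15, |Ess(w)|=5:

[(1, 4, 0), (6, 4, 2), (6, 9, 5), (7, 2, 1), (9, 8, 7)]


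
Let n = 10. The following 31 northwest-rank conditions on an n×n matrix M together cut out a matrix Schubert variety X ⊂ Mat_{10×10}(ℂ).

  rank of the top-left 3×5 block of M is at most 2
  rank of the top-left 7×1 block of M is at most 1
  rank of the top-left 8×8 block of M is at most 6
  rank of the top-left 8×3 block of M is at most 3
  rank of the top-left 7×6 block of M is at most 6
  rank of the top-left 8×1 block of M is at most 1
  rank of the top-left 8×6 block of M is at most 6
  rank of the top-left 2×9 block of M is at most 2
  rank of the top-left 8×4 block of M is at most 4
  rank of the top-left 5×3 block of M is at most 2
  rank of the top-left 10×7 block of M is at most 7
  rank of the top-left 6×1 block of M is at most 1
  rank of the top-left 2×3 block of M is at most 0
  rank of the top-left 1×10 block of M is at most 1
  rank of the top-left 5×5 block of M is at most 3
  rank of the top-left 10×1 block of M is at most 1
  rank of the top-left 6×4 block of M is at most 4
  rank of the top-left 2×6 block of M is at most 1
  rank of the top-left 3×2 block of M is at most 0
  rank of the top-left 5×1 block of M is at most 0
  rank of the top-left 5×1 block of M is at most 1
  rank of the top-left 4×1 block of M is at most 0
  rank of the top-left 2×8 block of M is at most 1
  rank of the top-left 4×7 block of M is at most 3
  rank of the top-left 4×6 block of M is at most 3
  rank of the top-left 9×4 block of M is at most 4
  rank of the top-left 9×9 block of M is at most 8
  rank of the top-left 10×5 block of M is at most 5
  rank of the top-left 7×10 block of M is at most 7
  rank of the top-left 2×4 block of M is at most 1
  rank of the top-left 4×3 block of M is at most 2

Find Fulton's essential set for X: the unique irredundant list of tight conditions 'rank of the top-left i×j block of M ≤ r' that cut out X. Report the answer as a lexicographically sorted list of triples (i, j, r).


The tightest implied rank at each (i,j), from the 31 conditions:

  R[1]: 0, 0, 0, 1, 1, 1, 1, 1, 1, 1
  R[2]: 0, 0, 0, 1, 1, 1, 1, 1, 2, 2
  R[3]: 0, 0, 1, 2, 2, 2, 2, 2, 3, 3
  R[4]: 0, 1, 2, 3, 3, 3, 3, 3, 4, 4
  R[5]: 0, 1, 2, 3, 3, 4, 4, 4, 5, 5
  R[6]: 1, 2, 3, 4, 4, 5, 5, 5, 6, 6
  R[7]: 1, 2, 3, 4, 5, 6, 6, 6, 7, 7
  R[8]: 1, 2, 3, 4, 5, 6, 6, 6, 7, 8
  R[9]: 1, 2, 3, 4, 5, 6, 7, 7, 8, 9
  R[10]: 1, 2, 3, 4, 5, 6, 7, 8, 9, 10

the unique w with this rank table is (4, 9, 3, 2, 6, 1, 5, 10, 7, 8).

Rothe diagram D(w) (17 cells), 6 SE-corners (essential conditions):

[(2, 3, 0), (2, 8, 1), (3, 2, 0), (5, 1, 0), (5, 5, 3), (8, 8, 6)]


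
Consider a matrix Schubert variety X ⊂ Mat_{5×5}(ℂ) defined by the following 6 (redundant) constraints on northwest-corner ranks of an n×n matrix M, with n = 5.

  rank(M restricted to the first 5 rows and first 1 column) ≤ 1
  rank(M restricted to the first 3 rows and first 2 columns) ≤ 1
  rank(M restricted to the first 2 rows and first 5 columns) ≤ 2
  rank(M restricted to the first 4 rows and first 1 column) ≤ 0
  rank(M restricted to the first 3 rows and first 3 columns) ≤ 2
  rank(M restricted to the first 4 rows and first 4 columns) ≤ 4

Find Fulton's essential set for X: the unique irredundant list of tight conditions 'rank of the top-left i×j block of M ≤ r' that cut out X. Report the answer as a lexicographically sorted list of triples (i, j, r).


The tightest implied rank at each (i,j), from the 6 conditions:

  0 1 1 1 1
  0 1 2 2 2
  0 1 2 3 3
  0 1 2 3 4
  1 2 3 4 5

reading off 1-entries of Δ²R: w = (2, 3, 4, 5, 1).

Rothe diagram D(w) (4 cells), 1 SE-corner (essential condition):

[(4, 1, 0)]


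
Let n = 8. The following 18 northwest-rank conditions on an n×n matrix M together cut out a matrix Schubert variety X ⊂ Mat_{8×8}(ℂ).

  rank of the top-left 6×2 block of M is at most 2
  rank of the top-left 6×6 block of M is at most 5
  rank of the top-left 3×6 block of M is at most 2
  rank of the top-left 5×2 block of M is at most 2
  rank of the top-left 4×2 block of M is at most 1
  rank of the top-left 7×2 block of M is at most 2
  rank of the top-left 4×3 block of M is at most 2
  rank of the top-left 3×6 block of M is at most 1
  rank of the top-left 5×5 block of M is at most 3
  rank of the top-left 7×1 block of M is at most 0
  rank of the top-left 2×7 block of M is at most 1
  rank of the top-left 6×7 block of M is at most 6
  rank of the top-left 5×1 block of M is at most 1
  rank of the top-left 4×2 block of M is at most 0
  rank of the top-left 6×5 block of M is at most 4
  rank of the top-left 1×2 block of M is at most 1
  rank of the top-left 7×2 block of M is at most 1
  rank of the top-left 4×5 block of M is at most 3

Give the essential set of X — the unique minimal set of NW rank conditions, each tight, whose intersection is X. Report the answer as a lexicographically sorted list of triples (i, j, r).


Propagating the 18 rank bounds to every northwest block:

  row 1: 0, 0, 1, 1, 1, 1, 1, 1
  row 2: 0, 0, 1, 1, 1, 1, 1, 2
  row 3: 0, 0, 1, 1, 1, 1, 2, 3
  row 4: 0, 0, 1, 2, 2, 2, 3, 4
  row 5: 0, 1, 2, 3, 3, 3, 4, 5
  row 6: 0, 1, 2, 3, 4, 4, 5, 6
  row 7: 0, 1, 2, 3, 4, 5, 6, 7
  row 8: 1, 2, 3, 4, 5, 6, 7, 8

reading off 1-entries of Δ²R: w = (3, 8, 7, 4, 2, 5, 6, 1).

Rothe diagram D(w) (18 cells), 4 SE-corners (essential conditions):

[(2, 7, 1), (3, 6, 1), (4, 2, 0), (7, 1, 0)]


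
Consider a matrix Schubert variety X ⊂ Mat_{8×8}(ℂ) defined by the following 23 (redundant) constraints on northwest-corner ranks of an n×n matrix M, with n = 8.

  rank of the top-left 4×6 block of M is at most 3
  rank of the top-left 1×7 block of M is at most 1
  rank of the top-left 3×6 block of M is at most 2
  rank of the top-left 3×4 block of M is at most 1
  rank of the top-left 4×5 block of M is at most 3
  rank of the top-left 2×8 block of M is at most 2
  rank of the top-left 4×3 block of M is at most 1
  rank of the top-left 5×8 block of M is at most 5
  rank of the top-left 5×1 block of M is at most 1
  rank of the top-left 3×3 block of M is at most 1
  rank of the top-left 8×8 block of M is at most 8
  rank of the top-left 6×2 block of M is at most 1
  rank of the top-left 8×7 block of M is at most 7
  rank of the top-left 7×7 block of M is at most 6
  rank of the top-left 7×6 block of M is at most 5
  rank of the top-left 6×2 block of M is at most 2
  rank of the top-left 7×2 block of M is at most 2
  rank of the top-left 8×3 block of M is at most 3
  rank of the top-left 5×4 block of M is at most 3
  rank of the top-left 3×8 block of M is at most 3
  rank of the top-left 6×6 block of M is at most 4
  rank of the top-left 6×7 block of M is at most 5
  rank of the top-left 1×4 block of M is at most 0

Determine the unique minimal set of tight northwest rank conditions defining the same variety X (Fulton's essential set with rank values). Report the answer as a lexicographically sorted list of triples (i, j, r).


The tightest implied rank at each (i,j), from the 23 conditions:

  i=1: 0, 0, 0, 0, 1, 1, 1, 1
  i=2: 1, 1, 1, 1, 2, 2, 2, 2
  i=3: 1, 1, 1, 1, 2, 2, 3, 3
  i=4: 1, 1, 1, 2, 3, 3, 4, 4
  i=5: 1, 1, 2, 3, 4, 4, 5, 5
  i=6: 1, 1, 2, 3, 4, 4, 5, 6
  i=7: 1, 2, 3, 4, 5, 5, 6, 7
  i=8: 1, 2, 3, 4, 5, 6, 7, 8

so w = (5, 1, 7, 4, 3, 8, 2, 6).

Fulton essential set (6 of the 13 Rothe cells):

[(1, 4, 0), (3, 4, 1), (3, 6, 2), (4, 3, 1), (6, 2, 1), (6, 6, 4)]


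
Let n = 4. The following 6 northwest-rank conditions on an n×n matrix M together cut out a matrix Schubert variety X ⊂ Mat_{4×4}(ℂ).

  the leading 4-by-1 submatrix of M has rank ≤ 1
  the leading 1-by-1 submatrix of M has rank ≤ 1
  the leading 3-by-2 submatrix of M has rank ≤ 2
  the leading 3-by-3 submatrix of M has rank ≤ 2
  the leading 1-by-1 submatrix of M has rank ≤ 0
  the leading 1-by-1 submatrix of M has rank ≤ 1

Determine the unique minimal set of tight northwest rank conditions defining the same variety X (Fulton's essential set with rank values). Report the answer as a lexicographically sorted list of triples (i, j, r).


Propagating the 6 rank bounds to every northwest block:

  row 1: 0 1 1 1
  row 2: 1 2 2 2
  row 3: 1 2 2 3
  row 4: 1 2 3 4

so w = (2, 1, 4, 3).

ℓ(w)=2; the 2 essential cells (i,j,r):

[(1, 1, 0), (3, 3, 2)]


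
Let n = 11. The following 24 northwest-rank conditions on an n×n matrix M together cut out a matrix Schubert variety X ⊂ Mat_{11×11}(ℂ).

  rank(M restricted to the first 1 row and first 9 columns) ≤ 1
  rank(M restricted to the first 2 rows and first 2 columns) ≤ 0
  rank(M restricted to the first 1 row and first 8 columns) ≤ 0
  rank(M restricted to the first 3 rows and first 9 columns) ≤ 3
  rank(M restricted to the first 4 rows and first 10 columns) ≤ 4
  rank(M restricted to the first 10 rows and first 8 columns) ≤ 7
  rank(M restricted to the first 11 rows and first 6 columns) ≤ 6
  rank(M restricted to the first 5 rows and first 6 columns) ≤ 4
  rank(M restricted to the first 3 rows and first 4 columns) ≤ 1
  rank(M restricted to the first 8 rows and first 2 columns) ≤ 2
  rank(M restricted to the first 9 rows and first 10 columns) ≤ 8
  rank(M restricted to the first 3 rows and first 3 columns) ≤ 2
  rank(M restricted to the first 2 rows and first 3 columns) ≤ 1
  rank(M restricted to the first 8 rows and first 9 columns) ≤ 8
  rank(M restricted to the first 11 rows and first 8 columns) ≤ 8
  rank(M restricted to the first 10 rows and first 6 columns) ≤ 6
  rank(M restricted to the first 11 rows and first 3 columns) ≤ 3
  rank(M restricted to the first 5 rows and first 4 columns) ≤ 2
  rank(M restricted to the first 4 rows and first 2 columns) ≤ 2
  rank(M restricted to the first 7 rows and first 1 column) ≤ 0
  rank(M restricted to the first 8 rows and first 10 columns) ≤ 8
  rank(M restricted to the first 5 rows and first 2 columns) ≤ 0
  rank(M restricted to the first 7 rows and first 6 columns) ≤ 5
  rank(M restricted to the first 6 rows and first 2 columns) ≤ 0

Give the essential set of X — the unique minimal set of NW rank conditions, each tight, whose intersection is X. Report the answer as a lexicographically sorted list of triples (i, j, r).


Computing R[i][j] = min implied NW-rank bound (n=11, 24 conditions):

  i=1: 0, 0, 0, 0, 0, 0, 0, 0, 1, 1, 1
  i=2: 0, 0, 1, 1, 1, 1, 1, 1, 2, 2, 2
  i=3: 0, 0, 1, 1, 2, 2, 2, 2, 3, 3, 3
  i=4: 0, 0, 1, 2, 3, 3, 3, 3, 4, 4, 4
  i=5: 0, 0, 1, 2, 3, 4, 4, 4, 5, 5, 5
  i=6: 0, 0, 1, 2, 3, 4, 5, 5, 6, 6, 6
  i=7: 0, 1, 2, 3, 4, 5, 6, 6, 7, 7, 7
  i=8: 1, 2, 3, 4, 5, 6, 7, 7, 8, 8, 8
  i=9: 1, 2, 3, 4, 5, 6, 7, 7, 8, 8, 9
  i=10: 1, 2, 3, 4, 5, 6, 7, 7, 8, 9, 10
  i=11: 1, 2, 3, 4, 5, 6, 7, 8, 9, 10, 11

hence w(1..11) = (9, 3, 5, 4, 6, 7, 2, 1, 11, 10, 8).

ℓ(w)=23; the 6 essential cells (i,j,r):

[(1, 8, 0), (3, 4, 1), (6, 2, 0), (7, 1, 0), (9, 10, 8), (10, 8, 7)]


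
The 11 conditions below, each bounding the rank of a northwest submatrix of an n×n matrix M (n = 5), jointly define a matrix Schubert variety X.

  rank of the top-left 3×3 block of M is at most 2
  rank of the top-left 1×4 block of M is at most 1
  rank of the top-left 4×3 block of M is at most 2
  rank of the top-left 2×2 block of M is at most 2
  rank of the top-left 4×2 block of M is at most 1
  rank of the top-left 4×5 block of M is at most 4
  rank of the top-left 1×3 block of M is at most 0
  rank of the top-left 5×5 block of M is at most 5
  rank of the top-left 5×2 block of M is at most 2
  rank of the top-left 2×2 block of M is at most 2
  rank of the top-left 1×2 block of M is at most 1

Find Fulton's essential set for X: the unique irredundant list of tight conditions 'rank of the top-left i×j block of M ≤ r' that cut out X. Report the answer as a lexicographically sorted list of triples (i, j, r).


Computing R[i][j] = min implied NW-rank bound (n=5, 11 conditions):

  i=1: 0 0 0 1 1
  i=2: 1 1 1 2 2
  i=3: 1 1 2 3 3
  i=4: 1 1 2 3 4
  i=5: 1 2 3 4 5

reading off 1-entries of Δ²R: w = (4, 1, 3, 5, 2).

Rothe diagram D(w) (5 cells), 2 SE-corners (essential conditions):

[(1, 3, 0), (4, 2, 1)]


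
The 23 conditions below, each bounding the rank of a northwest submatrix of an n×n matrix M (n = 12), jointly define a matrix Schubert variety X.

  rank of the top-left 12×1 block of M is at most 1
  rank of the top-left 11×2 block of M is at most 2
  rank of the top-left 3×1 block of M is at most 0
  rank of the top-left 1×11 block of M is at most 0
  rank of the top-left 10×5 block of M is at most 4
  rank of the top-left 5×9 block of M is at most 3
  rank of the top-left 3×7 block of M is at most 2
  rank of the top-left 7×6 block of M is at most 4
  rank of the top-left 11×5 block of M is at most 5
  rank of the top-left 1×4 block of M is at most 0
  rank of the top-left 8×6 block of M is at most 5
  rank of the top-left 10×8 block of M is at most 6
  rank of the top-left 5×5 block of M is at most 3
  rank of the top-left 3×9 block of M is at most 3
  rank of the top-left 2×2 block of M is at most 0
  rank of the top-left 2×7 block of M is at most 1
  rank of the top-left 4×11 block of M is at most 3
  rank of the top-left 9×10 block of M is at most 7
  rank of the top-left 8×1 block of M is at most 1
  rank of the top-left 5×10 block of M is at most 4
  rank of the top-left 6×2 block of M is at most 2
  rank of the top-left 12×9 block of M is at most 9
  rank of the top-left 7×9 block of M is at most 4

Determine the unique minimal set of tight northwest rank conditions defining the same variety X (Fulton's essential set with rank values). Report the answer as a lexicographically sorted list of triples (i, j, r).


Recovering R(i,j) via the rank-extension bound from the 23 conditions:

  row 1: 0 | 0 | 0 | 0 | 0 | 0 | 0 | 0 | 0 | 0 | 0 | 1
  row 2: 0 | 0 | 1 | 1 | 1 | 1 | 1 | 1 | 1 | 1 | 1 | 2
  row 3: 0 | 1 | 2 | 2 | 2 | 2 | 2 | 2 | 2 | 2 | 2 | 3
  row 4: 1 | 2 | 3 | 3 | 3 | 3 | 3 | 3 | 3 | 3 | 3 | 4
  row 5: 1 | 2 | 3 | 3 | 3 | 3 | 3 | 3 | 3 | 4 | 4 | 5
  row 6: 1 | 2 | 3 | 4 | 4 | 4 | 4 | 4 | 4 | 5 | 5 | 6
  row 7: 1 | 2 | 3 | 4 | 4 | 4 | 4 | 4 | 4 | 5 | 6 | 7
  row 8: 1 | 2 | 3 | 4 | 4 | 5 | 5 | 5 | 5 | 6 | 7 | 8
  row 9: 1 | 2 | 3 | 4 | 4 | 5 | 6 | 6 | 6 | 7 | 8 | 9
  row 10: 1 | 2 | 3 | 4 | 4 | 5 | 6 | 6 | 7 | 8 | 9 | 10
  row 11: 1 | 2 | 3 | 4 | 5 | 6 | 7 | 7 | 8 | 9 | 10 | 11
  row 12: 1 | 2 | 3 | 4 | 5 | 6 | 7 | 8 | 9 | 10 | 11 | 12

hence w(1..12) = (12, 3, 2, 1, 10, 4, 11, 6, 7, 9, 5, 8).

Fulton essential set (7 of the 29 Rothe cells):

[(1, 11, 0), (2, 2, 0), (3, 1, 0), (5, 9, 3), (7, 9, 4), (10, 5, 4), (10, 8, 6)]


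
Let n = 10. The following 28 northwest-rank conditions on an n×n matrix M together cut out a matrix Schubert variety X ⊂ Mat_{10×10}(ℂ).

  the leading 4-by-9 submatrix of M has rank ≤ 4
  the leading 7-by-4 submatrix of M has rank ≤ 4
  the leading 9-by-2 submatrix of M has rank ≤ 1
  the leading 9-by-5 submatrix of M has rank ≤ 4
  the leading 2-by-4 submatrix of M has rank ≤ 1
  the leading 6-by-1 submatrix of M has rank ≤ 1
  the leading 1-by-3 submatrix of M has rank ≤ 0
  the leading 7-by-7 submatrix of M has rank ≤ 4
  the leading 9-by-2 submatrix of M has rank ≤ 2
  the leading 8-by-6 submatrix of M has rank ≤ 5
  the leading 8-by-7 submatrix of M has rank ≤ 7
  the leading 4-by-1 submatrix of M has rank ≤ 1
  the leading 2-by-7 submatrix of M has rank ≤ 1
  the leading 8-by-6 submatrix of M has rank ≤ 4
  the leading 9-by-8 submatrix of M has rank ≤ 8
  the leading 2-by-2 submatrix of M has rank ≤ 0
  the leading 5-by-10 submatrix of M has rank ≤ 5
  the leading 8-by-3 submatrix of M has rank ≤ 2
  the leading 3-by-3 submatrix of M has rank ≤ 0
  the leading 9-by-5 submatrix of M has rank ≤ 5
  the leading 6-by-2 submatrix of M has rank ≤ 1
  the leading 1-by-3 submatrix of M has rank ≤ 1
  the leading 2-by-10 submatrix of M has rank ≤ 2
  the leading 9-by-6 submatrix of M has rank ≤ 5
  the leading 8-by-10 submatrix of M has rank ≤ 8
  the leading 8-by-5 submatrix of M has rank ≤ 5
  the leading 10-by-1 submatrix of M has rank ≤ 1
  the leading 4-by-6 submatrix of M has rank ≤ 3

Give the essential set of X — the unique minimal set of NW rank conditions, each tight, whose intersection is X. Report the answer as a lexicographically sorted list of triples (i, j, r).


Rank table r_w(10×10) implied by the 28 constraints:

  i=1: 0, 0, 0, 1, 1, 1, 1, 1, 1, 1
  i=2: 0, 0, 0, 1, 1, 1, 1, 2, 2, 2
  i=3: 0, 0, 0, 1, 2, 2, 2, 3, 3, 3
  i=4: 1, 1, 1, 2, 3, 3, 3, 4, 4, 4
  i=5: 1, 1, 2, 3, 4, 4, 4, 5, 5, 5
  i=6: 1, 1, 2, 3, 4, 4, 4, 5, 6, 6
  i=7: 1, 1, 2, 3, 4, 4, 4, 5, 6, 7
  i=8: 1, 1, 2, 3, 4, 4, 5, 6, 7, 8
  i=9: 1, 1, 2, 3, 4, 5, 6, 7, 8, 9
  i=10: 1, 2, 3, 4, 5, 6, 7, 8, 9, 10

second differences of R give the permutation w = (4, 8, 5, 1, 3, 9, 10, 7, 6, 2).

5 SE-corners of the 22-cell Rothe diagram give Ess(w):

[(2, 7, 1), (3, 3, 0), (7, 7, 4), (8, 6, 4), (9, 2, 1)]


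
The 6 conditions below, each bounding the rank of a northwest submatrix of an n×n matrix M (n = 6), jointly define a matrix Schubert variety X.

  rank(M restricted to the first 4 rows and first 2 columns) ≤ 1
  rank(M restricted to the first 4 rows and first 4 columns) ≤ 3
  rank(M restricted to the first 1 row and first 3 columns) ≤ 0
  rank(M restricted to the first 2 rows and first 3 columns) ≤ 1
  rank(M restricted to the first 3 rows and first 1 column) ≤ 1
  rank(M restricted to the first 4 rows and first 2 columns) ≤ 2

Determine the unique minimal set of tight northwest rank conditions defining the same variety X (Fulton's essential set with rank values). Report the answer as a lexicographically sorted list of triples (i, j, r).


Propagating the 6 rank bounds to every northwest block:

  i=1: 0 0 0 1 1 1
  i=2: 1 1 1 2 2 2
  i=3: 1 1 2 3 3 3
  i=4: 1 1 2 3 4 4
  i=5: 1 2 3 4 5 5
  i=6: 1 2 3 4 5 6

reading off 1-entries of Δ²R: w = (4, 1, 3, 5, 2, 6).

2 SE-corners of the 5-cell Rothe diagram give Ess(w):

[(1, 3, 0), (4, 2, 1)]


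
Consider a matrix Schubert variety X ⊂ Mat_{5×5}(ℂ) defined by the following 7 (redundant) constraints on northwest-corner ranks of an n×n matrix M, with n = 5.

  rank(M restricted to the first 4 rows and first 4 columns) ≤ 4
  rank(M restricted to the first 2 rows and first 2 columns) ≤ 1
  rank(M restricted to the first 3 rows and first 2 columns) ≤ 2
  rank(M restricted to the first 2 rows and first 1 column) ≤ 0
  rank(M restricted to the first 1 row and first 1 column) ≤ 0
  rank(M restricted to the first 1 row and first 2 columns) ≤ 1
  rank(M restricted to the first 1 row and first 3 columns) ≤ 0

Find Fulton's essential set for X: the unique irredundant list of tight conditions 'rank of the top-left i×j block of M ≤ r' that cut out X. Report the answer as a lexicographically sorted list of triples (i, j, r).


Computing R[i][j] = min implied NW-rank bound (n=5, 7 conditions):

  R[1]: 0  0  0  1  1
  R[2]: 0  1  1  2  2
  R[3]: 1  2  2  3  3
  R[4]: 1  2  3  4  4
  R[5]: 1  2  3  4  5

hence w(1..5) = (4, 2, 1, 3, 5).

2 SE-corners of the 4-cell Rothe diagram give Ess(w):

[(1, 3, 0), (2, 1, 0)]
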